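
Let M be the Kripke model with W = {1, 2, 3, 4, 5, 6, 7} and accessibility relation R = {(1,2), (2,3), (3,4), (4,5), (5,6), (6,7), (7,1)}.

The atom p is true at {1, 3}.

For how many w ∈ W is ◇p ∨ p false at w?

1: ◇p is F, p is T. ✓
2: ◇p is T, p is F. ✓
3: ◇p is F, p is T. ✓
4: ◇p is F, p is F. ✗
5: ◇p is F, p is F. ✗
6: ◇p is F, p is F. ✗
7: ◇p is T, p is F. ✓
Satisfying worlds: {1, 2, 3, 7}.
So ◇p ∨ p fails at the other 3 worlds.

3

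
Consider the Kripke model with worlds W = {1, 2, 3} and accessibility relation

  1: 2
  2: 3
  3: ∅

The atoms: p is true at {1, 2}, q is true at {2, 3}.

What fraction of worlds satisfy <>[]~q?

1/3

1: successors {2}; []~q there: 2:F. ✗
2: successors {3}; []~q there: 3:T. ✓
3: no successors, so <>[]~q fails. ✗
That's 1 of 3 worlds, so 1/3.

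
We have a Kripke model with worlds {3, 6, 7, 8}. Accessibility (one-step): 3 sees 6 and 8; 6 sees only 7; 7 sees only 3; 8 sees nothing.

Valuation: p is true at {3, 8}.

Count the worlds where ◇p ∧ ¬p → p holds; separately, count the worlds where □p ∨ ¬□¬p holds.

For ◇p ∧ ¬p → p:
3: ◇p ∧ ¬p is F, p is T. ✓
6: ◇p ∧ ¬p is F, p is F. ✓
7: ◇p ∧ ¬p is T, p is F. ✗
8: ◇p ∧ ¬p is F, p is T. ✓
— 3 worlds.
For □p ∨ ¬□¬p:
3: □p is F, ¬□¬p is T. ✓
6: □p is F, ¬□¬p is F. ✗
7: □p is T, ¬□¬p is T. ✓
8: □p is T, ¬□¬p is F. ✓
— 3 worlds.

3 and 3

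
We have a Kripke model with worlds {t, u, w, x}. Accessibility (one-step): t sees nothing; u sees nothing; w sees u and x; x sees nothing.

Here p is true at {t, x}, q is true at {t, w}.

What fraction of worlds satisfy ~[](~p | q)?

1/4

t: [](~p | q) is T. ✗
u: [](~p | q) is T. ✗
w: [](~p | q) is F. ✓
x: [](~p | q) is T. ✗
That's 1 of 4 worlds, so 1/4.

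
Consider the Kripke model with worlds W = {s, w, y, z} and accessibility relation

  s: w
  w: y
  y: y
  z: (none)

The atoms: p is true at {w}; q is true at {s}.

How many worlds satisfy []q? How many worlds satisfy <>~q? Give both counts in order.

For []q:
s: successors {w}; q there: w:F. ✗
w: successors {y}; q there: y:F. ✗
y: successors {y}; q there: y:F. ✗
z: no successors, so []q holds vacuously. ✓
— 1 world.
For <>~q:
s: successors {w}; ~q there: w:T. ✓
w: successors {y}; ~q there: y:T. ✓
y: successors {y}; ~q there: y:T. ✓
z: no successors, so <>~q fails. ✗
— 3 worlds.

1 and 3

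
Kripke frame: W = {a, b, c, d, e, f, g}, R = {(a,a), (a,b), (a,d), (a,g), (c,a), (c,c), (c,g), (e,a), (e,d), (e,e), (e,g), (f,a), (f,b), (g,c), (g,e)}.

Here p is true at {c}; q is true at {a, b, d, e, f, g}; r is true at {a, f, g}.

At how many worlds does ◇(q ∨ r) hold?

a: successors {a, b, d, g}; q ∨ r there: a:T, b:T, d:T, g:T. ✓
b: no successors, so ◇(q ∨ r) fails. ✗
c: successors {a, c, g}; q ∨ r there: a:T, c:F, g:T. ✓
d: no successors, so ◇(q ∨ r) fails. ✗
e: successors {a, d, e, g}; q ∨ r there: a:T, d:T, e:T, g:T. ✓
f: successors {a, b}; q ∨ r there: a:T, b:T. ✓
g: successors {c, e}; q ∨ r there: c:F, e:T. ✓
Satisfying worlds: {a, c, e, f, g}.

5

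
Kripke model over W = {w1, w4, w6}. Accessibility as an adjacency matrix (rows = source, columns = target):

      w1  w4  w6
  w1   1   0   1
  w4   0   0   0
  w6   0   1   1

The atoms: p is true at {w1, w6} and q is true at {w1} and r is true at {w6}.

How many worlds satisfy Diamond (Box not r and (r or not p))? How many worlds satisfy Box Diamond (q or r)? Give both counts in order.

1 and 2

For Diamond (Box not r and (r or not p)):
w1: successors {w1, w6}; Box not r and (r or not p) there: w1:F, w6:F. ✗
w4: no successors, so Diamond (Box not r and (r or not p)) fails. ✗
w6: successors {w4, w6}; Box not r and (r or not p) there: w4:T, w6:F. ✓
— 1 world.
For Box Diamond (q or r):
w1: successors {w1, w6}; Diamond (q or r) there: w1:T, w6:T. ✓
w4: no successors, so Box Diamond (q or r) holds vacuously. ✓
w6: successors {w4, w6}; Diamond (q or r) there: w4:F, w6:T. ✗
— 2 worlds.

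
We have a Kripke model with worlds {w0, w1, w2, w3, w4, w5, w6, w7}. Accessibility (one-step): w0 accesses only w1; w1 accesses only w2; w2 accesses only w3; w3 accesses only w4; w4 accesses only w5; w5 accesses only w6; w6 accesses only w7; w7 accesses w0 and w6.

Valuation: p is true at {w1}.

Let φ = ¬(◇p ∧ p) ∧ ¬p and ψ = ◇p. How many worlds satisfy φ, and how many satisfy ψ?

For ¬(◇p ∧ p) ∧ ¬p:
w0: ¬(◇p ∧ p) is T, ¬p is T. ✓
w1: ¬(◇p ∧ p) is T, ¬p is F. ✗
w2: ¬(◇p ∧ p) is T, ¬p is T. ✓
w3: ¬(◇p ∧ p) is T, ¬p is T. ✓
w4: ¬(◇p ∧ p) is T, ¬p is T. ✓
w5: ¬(◇p ∧ p) is T, ¬p is T. ✓
w6: ¬(◇p ∧ p) is T, ¬p is T. ✓
w7: ¬(◇p ∧ p) is T, ¬p is T. ✓
— 7 worlds.
For ◇p:
w0: successors {w1}; p there: w1:T. ✓
w1: successors {w2}; p there: w2:F. ✗
w2: successors {w3}; p there: w3:F. ✗
w3: successors {w4}; p there: w4:F. ✗
w4: successors {w5}; p there: w5:F. ✗
w5: successors {w6}; p there: w6:F. ✗
w6: successors {w7}; p there: w7:F. ✗
w7: successors {w0, w6}; p there: w0:F, w6:F. ✗
— 1 world.

7 and 1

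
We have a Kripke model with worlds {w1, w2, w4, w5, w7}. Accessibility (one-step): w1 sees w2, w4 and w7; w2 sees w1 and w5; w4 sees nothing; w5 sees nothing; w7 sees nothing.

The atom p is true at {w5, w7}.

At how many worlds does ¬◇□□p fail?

2

w1: ◇□□p is T. ✗
w2: ◇□□p is T. ✗
w4: ◇□□p is F. ✓
w5: ◇□□p is F. ✓
w7: ◇□□p is F. ✓
Satisfying worlds: {w4, w5, w7}.
So ¬◇□□p fails at the other 2 worlds.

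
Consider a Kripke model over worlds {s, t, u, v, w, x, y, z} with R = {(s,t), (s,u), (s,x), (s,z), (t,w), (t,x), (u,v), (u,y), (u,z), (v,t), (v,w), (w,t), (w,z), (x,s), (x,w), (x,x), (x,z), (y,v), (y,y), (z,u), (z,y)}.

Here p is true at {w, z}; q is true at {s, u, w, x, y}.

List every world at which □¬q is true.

s: successors {t, u, x, z}; ¬q there: t:T, u:F, x:F, z:T. ✗
t: successors {w, x}; ¬q there: w:F, x:F. ✗
u: successors {v, y, z}; ¬q there: v:T, y:F, z:T. ✗
v: successors {t, w}; ¬q there: t:T, w:F. ✗
w: successors {t, z}; ¬q there: t:T, z:T. ✓
x: successors {s, w, x, z}; ¬q there: s:F, w:F, x:F, z:T. ✗
y: successors {v, y}; ¬q there: v:T, y:F. ✗
z: successors {u, y}; ¬q there: u:F, y:F. ✗

{w}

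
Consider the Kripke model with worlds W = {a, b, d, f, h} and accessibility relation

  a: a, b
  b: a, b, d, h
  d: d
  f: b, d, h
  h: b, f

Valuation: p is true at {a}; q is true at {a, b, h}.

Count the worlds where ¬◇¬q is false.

a: ◇¬q is F. ✓
b: ◇¬q is T. ✗
d: ◇¬q is T. ✗
f: ◇¬q is T. ✗
h: ◇¬q is T. ✗
Satisfying worlds: {a}.
So ¬◇¬q fails at the other 4 worlds.

4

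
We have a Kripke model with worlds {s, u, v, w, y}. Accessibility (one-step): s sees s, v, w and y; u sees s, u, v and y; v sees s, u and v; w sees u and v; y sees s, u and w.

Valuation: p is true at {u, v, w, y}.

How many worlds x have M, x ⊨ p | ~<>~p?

s: p is F, ~<>~p is F. ✗
u: p is T, ~<>~p is F. ✓
v: p is T, ~<>~p is F. ✓
w: p is T, ~<>~p is T. ✓
y: p is T, ~<>~p is F. ✓
Satisfying worlds: {u, v, w, y}.

4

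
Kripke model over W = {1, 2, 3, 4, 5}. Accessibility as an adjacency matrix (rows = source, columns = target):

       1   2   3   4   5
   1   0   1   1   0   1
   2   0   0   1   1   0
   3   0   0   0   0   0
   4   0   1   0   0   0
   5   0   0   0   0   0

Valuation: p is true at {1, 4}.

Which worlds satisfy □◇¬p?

{3, 4, 5}

1: successors {2, 3, 5}; ◇¬p there: 2:T, 3:F, 5:F. ✗
2: successors {3, 4}; ◇¬p there: 3:F, 4:T. ✗
3: no successors, so □◇¬p holds vacuously. ✓
4: successors {2}; ◇¬p there: 2:T. ✓
5: no successors, so □◇¬p holds vacuously. ✓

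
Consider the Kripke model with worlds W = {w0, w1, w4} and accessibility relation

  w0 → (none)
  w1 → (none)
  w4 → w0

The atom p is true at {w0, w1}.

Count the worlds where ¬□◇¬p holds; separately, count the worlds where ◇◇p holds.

For ¬□◇¬p:
w0: □◇¬p is T. ✗
w1: □◇¬p is T. ✗
w4: □◇¬p is F. ✓
— 1 world.
For ◇◇p:
w0: no successors, so ◇◇p fails. ✗
w1: no successors, so ◇◇p fails. ✗
w4: successors {w0}; ◇p there: w0:F. ✗
— 0 worlds.

1 and 0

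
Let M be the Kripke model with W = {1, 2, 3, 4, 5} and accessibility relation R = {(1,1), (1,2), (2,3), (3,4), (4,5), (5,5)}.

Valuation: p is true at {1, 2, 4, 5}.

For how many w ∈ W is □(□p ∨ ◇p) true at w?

1: successors {1, 2}; □p ∨ ◇p there: 1:T, 2:F. ✗
2: successors {3}; □p ∨ ◇p there: 3:T. ✓
3: successors {4}; □p ∨ ◇p there: 4:T. ✓
4: successors {5}; □p ∨ ◇p there: 5:T. ✓
5: successors {5}; □p ∨ ◇p there: 5:T. ✓
Satisfying worlds: {2, 3, 4, 5}.

4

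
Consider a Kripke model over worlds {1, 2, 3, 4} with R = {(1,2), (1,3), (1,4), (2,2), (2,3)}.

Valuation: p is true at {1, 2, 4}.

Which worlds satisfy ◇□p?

1: successors {2, 3, 4}; □p there: 2:F, 3:T, 4:T. ✓
2: successors {2, 3}; □p there: 2:F, 3:T. ✓
3: no successors, so ◇□p fails. ✗
4: no successors, so ◇□p fails. ✗

{1, 2}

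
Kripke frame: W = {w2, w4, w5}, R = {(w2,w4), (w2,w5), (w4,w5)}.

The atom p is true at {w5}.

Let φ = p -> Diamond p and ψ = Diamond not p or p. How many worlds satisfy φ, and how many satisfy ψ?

2 and 2

For p -> Diamond p:
w2: p is F, Diamond p is T. ✓
w4: p is F, Diamond p is T. ✓
w5: p is T, Diamond p is F. ✗
— 2 worlds.
For Diamond not p or p:
w2: Diamond not p is T, p is F. ✓
w4: Diamond not p is F, p is F. ✗
w5: Diamond not p is F, p is T. ✓
— 2 worlds.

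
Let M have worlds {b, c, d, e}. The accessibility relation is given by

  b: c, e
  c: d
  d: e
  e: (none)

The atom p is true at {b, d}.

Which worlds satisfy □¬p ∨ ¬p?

b: □¬p is T, ¬p is F. ✓
c: □¬p is F, ¬p is T. ✓
d: □¬p is T, ¬p is F. ✓
e: □¬p is T, ¬p is T. ✓

{b, c, d, e}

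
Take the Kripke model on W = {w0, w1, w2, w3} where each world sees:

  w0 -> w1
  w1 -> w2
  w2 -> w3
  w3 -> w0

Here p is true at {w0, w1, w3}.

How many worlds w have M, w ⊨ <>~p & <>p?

0

w0: <>~p is F, <>p is T. ✗
w1: <>~p is T, <>p is F. ✗
w2: <>~p is F, <>p is T. ✗
w3: <>~p is F, <>p is T. ✗
Satisfying worlds: ∅.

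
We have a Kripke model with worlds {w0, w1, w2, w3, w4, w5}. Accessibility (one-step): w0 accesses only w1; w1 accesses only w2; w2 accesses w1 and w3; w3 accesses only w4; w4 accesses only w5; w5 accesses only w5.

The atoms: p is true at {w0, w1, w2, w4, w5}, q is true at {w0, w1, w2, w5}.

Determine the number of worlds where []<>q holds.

5

w0: successors {w1}; <>q there: w1:T. ✓
w1: successors {w2}; <>q there: w2:T. ✓
w2: successors {w1, w3}; <>q there: w1:T, w3:F. ✗
w3: successors {w4}; <>q there: w4:T. ✓
w4: successors {w5}; <>q there: w5:T. ✓
w5: successors {w5}; <>q there: w5:T. ✓
Satisfying worlds: {w0, w1, w3, w4, w5}.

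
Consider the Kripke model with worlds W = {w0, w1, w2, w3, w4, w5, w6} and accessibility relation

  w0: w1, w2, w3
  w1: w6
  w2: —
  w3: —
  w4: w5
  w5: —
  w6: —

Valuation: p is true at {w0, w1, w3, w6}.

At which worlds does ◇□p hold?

{w0, w1, w4}

w0: successors {w1, w2, w3}; □p there: w1:T, w2:T, w3:T. ✓
w1: successors {w6}; □p there: w6:T. ✓
w2: no successors, so ◇□p fails. ✗
w3: no successors, so ◇□p fails. ✗
w4: successors {w5}; □p there: w5:T. ✓
w5: no successors, so ◇□p fails. ✗
w6: no successors, so ◇□p fails. ✗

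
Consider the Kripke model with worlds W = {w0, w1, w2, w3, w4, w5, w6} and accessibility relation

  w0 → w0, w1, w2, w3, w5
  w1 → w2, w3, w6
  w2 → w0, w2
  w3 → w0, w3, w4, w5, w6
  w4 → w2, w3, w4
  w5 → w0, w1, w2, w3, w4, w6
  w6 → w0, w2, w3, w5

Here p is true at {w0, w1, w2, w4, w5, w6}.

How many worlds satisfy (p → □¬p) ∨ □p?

2

w0: p → □¬p is F, □p is F. ✗
w1: p → □¬p is F, □p is F. ✗
w2: p → □¬p is F, □p is T. ✓
w3: p → □¬p is T, □p is F. ✓
w4: p → □¬p is F, □p is F. ✗
w5: p → □¬p is F, □p is F. ✗
w6: p → □¬p is F, □p is F. ✗
Satisfying worlds: {w2, w3}.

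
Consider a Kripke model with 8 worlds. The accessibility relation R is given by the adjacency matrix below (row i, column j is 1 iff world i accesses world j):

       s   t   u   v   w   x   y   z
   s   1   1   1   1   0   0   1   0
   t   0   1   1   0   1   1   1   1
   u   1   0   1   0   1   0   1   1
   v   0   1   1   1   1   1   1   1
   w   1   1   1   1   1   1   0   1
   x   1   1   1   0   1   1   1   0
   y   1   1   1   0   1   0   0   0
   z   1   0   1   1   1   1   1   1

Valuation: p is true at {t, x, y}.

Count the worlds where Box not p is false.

8

s: successors {s, t, u, v, y}; not p there: s:T, t:F, u:T, v:T, y:F. ✗
t: successors {t, u, w, x, y, z}; not p there: t:F, u:T, w:T, x:F, y:F, z:T. ✗
u: successors {s, u, w, y, z}; not p there: s:T, u:T, w:T, y:F, z:T. ✗
v: successors {t, u, v, w, x, y, z}; not p there: t:F, u:T, v:T, w:T, x:F, y:F, z:T. ✗
w: successors {s, t, u, v, w, x, z}; not p there: s:T, t:F, u:T, v:T, w:T, x:F, z:T. ✗
x: successors {s, t, u, w, x, y}; not p there: s:T, t:F, u:T, w:T, x:F, y:F. ✗
y: successors {s, t, u, w}; not p there: s:T, t:F, u:T, w:T. ✗
z: successors {s, u, v, w, x, y, z}; not p there: s:T, u:T, v:T, w:T, x:F, y:F, z:T. ✗
Satisfying worlds: ∅.
So Box not p fails at the other 8 worlds.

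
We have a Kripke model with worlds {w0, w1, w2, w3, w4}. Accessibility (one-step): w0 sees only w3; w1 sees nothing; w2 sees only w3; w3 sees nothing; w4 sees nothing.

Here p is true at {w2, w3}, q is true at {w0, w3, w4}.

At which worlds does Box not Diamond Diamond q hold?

w0: successors {w3}; not Diamond Diamond q there: w3:T. ✓
w1: no successors, so Box not Diamond Diamond q holds vacuously. ✓
w2: successors {w3}; not Diamond Diamond q there: w3:T. ✓
w3: no successors, so Box not Diamond Diamond q holds vacuously. ✓
w4: no successors, so Box not Diamond Diamond q holds vacuously. ✓

{w0, w1, w2, w3, w4}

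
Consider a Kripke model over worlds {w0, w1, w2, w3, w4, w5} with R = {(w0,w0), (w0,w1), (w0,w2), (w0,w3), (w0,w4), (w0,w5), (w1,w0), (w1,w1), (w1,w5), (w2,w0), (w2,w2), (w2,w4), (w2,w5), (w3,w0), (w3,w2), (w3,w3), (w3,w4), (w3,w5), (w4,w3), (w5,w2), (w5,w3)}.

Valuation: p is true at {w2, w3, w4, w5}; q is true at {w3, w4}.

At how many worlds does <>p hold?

w0: successors {w0, w1, w2, w3, w4, w5}; p there: w0:F, w1:F, w2:T, w3:T, w4:T, w5:T. ✓
w1: successors {w0, w1, w5}; p there: w0:F, w1:F, w5:T. ✓
w2: successors {w0, w2, w4, w5}; p there: w0:F, w2:T, w4:T, w5:T. ✓
w3: successors {w0, w2, w3, w4, w5}; p there: w0:F, w2:T, w3:T, w4:T, w5:T. ✓
w4: successors {w3}; p there: w3:T. ✓
w5: successors {w2, w3}; p there: w2:T, w3:T. ✓
Satisfying worlds: {w0, w1, w2, w3, w4, w5}.

6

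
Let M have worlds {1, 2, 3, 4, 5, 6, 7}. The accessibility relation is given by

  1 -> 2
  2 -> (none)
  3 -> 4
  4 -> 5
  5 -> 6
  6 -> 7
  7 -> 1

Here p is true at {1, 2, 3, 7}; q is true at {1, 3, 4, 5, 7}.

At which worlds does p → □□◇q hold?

1: p is T, □□◇q is T. ✓
2: p is T, □□◇q is T. ✓
3: p is T, □□◇q is F. ✗
4: p is F, □□◇q is T. ✓
5: p is F, □□◇q is T. ✓
6: p is F, □□◇q is F. ✓
7: p is T, □□◇q is F. ✗

{1, 2, 4, 5, 6}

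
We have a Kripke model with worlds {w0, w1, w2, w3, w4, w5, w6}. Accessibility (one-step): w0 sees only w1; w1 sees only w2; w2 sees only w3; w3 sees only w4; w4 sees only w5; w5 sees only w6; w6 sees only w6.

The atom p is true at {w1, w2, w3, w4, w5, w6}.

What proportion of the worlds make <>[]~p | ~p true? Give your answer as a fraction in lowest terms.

1/7

w0: <>[]~p is F, ~p is T. ✓
w1: <>[]~p is F, ~p is F. ✗
w2: <>[]~p is F, ~p is F. ✗
w3: <>[]~p is F, ~p is F. ✗
w4: <>[]~p is F, ~p is F. ✗
w5: <>[]~p is F, ~p is F. ✗
w6: <>[]~p is F, ~p is F. ✗
That's 1 of 7 worlds, so 1/7.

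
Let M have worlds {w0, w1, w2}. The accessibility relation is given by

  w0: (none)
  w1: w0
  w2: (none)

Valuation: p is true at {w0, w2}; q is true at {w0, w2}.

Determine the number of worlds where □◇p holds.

2

w0: no successors, so □◇p holds vacuously. ✓
w1: successors {w0}; ◇p there: w0:F. ✗
w2: no successors, so □◇p holds vacuously. ✓
Satisfying worlds: {w0, w2}.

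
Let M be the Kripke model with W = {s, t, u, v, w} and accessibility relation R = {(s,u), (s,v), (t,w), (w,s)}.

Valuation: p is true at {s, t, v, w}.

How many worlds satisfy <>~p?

s: successors {u, v}; ~p there: u:T, v:F. ✓
t: successors {w}; ~p there: w:F. ✗
u: no successors, so <>~p fails. ✗
v: no successors, so <>~p fails. ✗
w: successors {s}; ~p there: s:F. ✗
Satisfying worlds: {s}.

1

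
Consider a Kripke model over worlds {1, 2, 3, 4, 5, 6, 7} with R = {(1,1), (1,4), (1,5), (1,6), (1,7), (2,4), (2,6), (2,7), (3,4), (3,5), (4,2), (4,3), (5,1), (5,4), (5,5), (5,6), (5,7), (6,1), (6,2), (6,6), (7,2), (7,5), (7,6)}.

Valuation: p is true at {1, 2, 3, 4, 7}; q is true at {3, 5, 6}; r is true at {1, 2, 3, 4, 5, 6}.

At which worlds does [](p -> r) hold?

1: successors {1, 4, 5, 6, 7}; p -> r there: 1:T, 4:T, 5:T, 6:T, 7:F. ✗
2: successors {4, 6, 7}; p -> r there: 4:T, 6:T, 7:F. ✗
3: successors {4, 5}; p -> r there: 4:T, 5:T. ✓
4: successors {2, 3}; p -> r there: 2:T, 3:T. ✓
5: successors {1, 4, 5, 6, 7}; p -> r there: 1:T, 4:T, 5:T, 6:T, 7:F. ✗
6: successors {1, 2, 6}; p -> r there: 1:T, 2:T, 6:T. ✓
7: successors {2, 5, 6}; p -> r there: 2:T, 5:T, 6:T. ✓

{3, 4, 6, 7}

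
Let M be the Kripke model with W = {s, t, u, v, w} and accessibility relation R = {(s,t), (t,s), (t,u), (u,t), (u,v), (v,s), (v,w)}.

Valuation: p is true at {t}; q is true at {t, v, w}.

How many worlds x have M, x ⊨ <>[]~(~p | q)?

s: successors {t}; []~(~p | q) there: t:F. ✗
t: successors {s, u}; []~(~p | q) there: s:F, u:F. ✗
u: successors {t, v}; []~(~p | q) there: t:F, v:F. ✗
v: successors {s, w}; []~(~p | q) there: s:F, w:T. ✓
w: no successors, so <>[]~(~p | q) fails. ✗
Satisfying worlds: {v}.

1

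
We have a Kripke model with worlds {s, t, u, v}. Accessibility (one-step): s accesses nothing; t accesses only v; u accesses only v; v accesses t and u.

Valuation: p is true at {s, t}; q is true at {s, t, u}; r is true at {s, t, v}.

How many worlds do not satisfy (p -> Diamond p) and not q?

3

s: p -> Diamond p is F, not q is F. ✗
t: p -> Diamond p is F, not q is F. ✗
u: p -> Diamond p is T, not q is F. ✗
v: p -> Diamond p is T, not q is T. ✓
Satisfying worlds: {v}.
So (p -> Diamond p) and not q fails at the other 3 worlds.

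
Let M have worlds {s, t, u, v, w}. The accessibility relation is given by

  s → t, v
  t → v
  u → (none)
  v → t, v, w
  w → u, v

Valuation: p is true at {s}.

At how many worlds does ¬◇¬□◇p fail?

s: ◇¬□◇p is T. ✗
t: ◇¬□◇p is T. ✗
u: ◇¬□◇p is F. ✓
v: ◇¬□◇p is T. ✗
w: ◇¬□◇p is T. ✗
Satisfying worlds: {u}.
So ¬◇¬□◇p fails at the other 4 worlds.

4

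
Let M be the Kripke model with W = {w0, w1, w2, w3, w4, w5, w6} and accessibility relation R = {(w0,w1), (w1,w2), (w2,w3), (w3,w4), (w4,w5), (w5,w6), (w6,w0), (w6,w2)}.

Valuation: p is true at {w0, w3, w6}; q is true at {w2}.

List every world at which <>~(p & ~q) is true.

{w0, w1, w3, w4, w6}

w0: successors {w1}; ~(p & ~q) there: w1:T. ✓
w1: successors {w2}; ~(p & ~q) there: w2:T. ✓
w2: successors {w3}; ~(p & ~q) there: w3:F. ✗
w3: successors {w4}; ~(p & ~q) there: w4:T. ✓
w4: successors {w5}; ~(p & ~q) there: w5:T. ✓
w5: successors {w6}; ~(p & ~q) there: w6:F. ✗
w6: successors {w0, w2}; ~(p & ~q) there: w0:F, w2:T. ✓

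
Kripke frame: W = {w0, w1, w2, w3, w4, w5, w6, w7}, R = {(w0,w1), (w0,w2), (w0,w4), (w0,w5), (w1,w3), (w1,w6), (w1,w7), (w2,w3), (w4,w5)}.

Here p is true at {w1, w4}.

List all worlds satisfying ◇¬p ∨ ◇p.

w0: ◇¬p is T, ◇p is T. ✓
w1: ◇¬p is T, ◇p is F. ✓
w2: ◇¬p is T, ◇p is F. ✓
w3: ◇¬p is F, ◇p is F. ✗
w4: ◇¬p is T, ◇p is F. ✓
w5: ◇¬p is F, ◇p is F. ✗
w6: ◇¬p is F, ◇p is F. ✗
w7: ◇¬p is F, ◇p is F. ✗

{w0, w1, w2, w4}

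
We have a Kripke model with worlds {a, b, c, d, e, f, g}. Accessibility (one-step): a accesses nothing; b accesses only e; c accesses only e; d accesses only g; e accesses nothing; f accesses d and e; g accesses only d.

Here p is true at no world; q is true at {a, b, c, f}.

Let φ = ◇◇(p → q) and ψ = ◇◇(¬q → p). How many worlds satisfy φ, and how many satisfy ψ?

For ◇◇(p → q):
a: no successors, so ◇◇(p → q) fails. ✗
b: successors {e}; ◇(p → q) there: e:F. ✗
c: successors {e}; ◇(p → q) there: e:F. ✗
d: successors {g}; ◇(p → q) there: g:T. ✓
e: no successors, so ◇◇(p → q) fails. ✗
f: successors {d, e}; ◇(p → q) there: d:T, e:F. ✓
g: successors {d}; ◇(p → q) there: d:T. ✓
— 3 worlds.
For ◇◇(¬q → p):
a: no successors, so ◇◇(¬q → p) fails. ✗
b: successors {e}; ◇(¬q → p) there: e:F. ✗
c: successors {e}; ◇(¬q → p) there: e:F. ✗
d: successors {g}; ◇(¬q → p) there: g:F. ✗
e: no successors, so ◇◇(¬q → p) fails. ✗
f: successors {d, e}; ◇(¬q → p) there: d:F, e:F. ✗
g: successors {d}; ◇(¬q → p) there: d:F. ✗
— 0 worlds.

3 and 0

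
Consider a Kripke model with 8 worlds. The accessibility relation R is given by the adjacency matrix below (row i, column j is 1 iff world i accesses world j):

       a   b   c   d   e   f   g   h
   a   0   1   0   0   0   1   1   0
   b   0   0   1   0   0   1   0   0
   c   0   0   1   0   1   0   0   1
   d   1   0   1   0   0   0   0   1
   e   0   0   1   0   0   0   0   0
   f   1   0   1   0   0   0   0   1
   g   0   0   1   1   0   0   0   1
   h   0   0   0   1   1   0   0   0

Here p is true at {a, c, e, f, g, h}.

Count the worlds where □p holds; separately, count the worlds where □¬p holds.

5 and 0

For □p:
a: successors {b, f, g}; p there: b:F, f:T, g:T. ✗
b: successors {c, f}; p there: c:T, f:T. ✓
c: successors {c, e, h}; p there: c:T, e:T, h:T. ✓
d: successors {a, c, h}; p there: a:T, c:T, h:T. ✓
e: successors {c}; p there: c:T. ✓
f: successors {a, c, h}; p there: a:T, c:T, h:T. ✓
g: successors {c, d, h}; p there: c:T, d:F, h:T. ✗
h: successors {d, e}; p there: d:F, e:T. ✗
— 5 worlds.
For □¬p:
a: successors {b, f, g}; ¬p there: b:T, f:F, g:F. ✗
b: successors {c, f}; ¬p there: c:F, f:F. ✗
c: successors {c, e, h}; ¬p there: c:F, e:F, h:F. ✗
d: successors {a, c, h}; ¬p there: a:F, c:F, h:F. ✗
e: successors {c}; ¬p there: c:F. ✗
f: successors {a, c, h}; ¬p there: a:F, c:F, h:F. ✗
g: successors {c, d, h}; ¬p there: c:F, d:T, h:F. ✗
h: successors {d, e}; ¬p there: d:T, e:F. ✗
— 0 worlds.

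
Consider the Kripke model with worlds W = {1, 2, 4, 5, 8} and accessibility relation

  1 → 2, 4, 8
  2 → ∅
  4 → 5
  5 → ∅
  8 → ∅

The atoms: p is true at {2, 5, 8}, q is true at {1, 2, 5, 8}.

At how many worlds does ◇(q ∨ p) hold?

1: successors {2, 4, 8}; q ∨ p there: 2:T, 4:F, 8:T. ✓
2: no successors, so ◇(q ∨ p) fails. ✗
4: successors {5}; q ∨ p there: 5:T. ✓
5: no successors, so ◇(q ∨ p) fails. ✗
8: no successors, so ◇(q ∨ p) fails. ✗
Satisfying worlds: {1, 4}.

2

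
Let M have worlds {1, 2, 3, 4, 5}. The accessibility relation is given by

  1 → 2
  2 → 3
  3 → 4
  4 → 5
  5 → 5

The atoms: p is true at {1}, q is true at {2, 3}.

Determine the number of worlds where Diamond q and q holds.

1

1: Diamond q is T, q is F. ✗
2: Diamond q is T, q is T. ✓
3: Diamond q is F, q is T. ✗
4: Diamond q is F, q is F. ✗
5: Diamond q is F, q is F. ✗
Satisfying worlds: {2}.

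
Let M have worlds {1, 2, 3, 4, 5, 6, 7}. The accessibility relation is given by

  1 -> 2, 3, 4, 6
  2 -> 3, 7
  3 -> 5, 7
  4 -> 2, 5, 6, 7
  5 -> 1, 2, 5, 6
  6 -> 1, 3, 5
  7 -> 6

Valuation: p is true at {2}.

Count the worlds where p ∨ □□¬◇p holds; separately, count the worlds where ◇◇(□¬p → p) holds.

1 and 7

For p ∨ □□¬◇p:
1: p is F, □□¬◇p is F. ✗
2: p is T, □□¬◇p is F. ✓
3: p is F, □□¬◇p is F. ✗
4: p is F, □□¬◇p is F. ✗
5: p is F, □□¬◇p is F. ✗
6: p is F, □□¬◇p is F. ✗
7: p is F, □□¬◇p is F. ✗
— 1 world.
For ◇◇(□¬p → p):
1: successors {2, 3, 4, 6}; ◇(□¬p → p) there: 2:F, 3:T, 4:T, 6:T. ✓
2: successors {3, 7}; ◇(□¬p → p) there: 3:T, 7:F. ✓
3: successors {5, 7}; ◇(□¬p → p) there: 5:T, 7:F. ✓
4: successors {2, 5, 6, 7}; ◇(□¬p → p) there: 2:F, 5:T, 6:T, 7:F. ✓
5: successors {1, 2, 5, 6}; ◇(□¬p → p) there: 1:T, 2:F, 5:T, 6:T. ✓
6: successors {1, 3, 5}; ◇(□¬p → p) there: 1:T, 3:T, 5:T. ✓
7: successors {6}; ◇(□¬p → p) there: 6:T. ✓
— 7 worlds.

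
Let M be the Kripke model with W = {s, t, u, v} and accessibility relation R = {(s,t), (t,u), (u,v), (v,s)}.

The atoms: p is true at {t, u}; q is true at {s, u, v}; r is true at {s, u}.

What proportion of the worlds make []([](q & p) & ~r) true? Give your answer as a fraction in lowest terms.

s: successors {t}; [](q & p) & ~r there: t:T. ✓
t: successors {u}; [](q & p) & ~r there: u:F. ✗
u: successors {v}; [](q & p) & ~r there: v:F. ✗
v: successors {s}; [](q & p) & ~r there: s:F. ✗
That's 1 of 4 worlds, so 1/4.

1/4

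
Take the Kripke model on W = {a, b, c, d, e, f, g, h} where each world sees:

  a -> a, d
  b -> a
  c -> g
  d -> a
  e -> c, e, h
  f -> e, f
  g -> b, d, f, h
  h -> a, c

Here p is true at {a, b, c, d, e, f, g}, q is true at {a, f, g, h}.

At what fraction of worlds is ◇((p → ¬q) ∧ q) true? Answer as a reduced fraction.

a: successors {a, d}; (p → ¬q) ∧ q there: a:F, d:F. ✗
b: successors {a}; (p → ¬q) ∧ q there: a:F. ✗
c: successors {g}; (p → ¬q) ∧ q there: g:F. ✗
d: successors {a}; (p → ¬q) ∧ q there: a:F. ✗
e: successors {c, e, h}; (p → ¬q) ∧ q there: c:F, e:F, h:T. ✓
f: successors {e, f}; (p → ¬q) ∧ q there: e:F, f:F. ✗
g: successors {b, d, f, h}; (p → ¬q) ∧ q there: b:F, d:F, f:F, h:T. ✓
h: successors {a, c}; (p → ¬q) ∧ q there: a:F, c:F. ✗
That's 2 of 8 worlds, so 2/8 = 1/4.

1/4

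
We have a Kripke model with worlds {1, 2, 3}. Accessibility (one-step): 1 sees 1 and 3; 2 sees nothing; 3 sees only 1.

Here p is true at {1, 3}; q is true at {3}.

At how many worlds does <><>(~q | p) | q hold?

2

1: <><>(~q | p) is T, q is F. ✓
2: <><>(~q | p) is F, q is F. ✗
3: <><>(~q | p) is T, q is T. ✓
Satisfying worlds: {1, 3}.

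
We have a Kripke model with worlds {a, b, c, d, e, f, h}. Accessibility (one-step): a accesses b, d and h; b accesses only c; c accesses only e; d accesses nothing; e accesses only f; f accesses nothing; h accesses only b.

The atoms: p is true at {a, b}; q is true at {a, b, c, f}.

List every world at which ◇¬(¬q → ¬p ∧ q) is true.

a: successors {b, d, h}; ¬(¬q → ¬p ∧ q) there: b:F, d:T, h:T. ✓
b: successors {c}; ¬(¬q → ¬p ∧ q) there: c:F. ✗
c: successors {e}; ¬(¬q → ¬p ∧ q) there: e:T. ✓
d: no successors, so ◇¬(¬q → ¬p ∧ q) fails. ✗
e: successors {f}; ¬(¬q → ¬p ∧ q) there: f:F. ✗
f: no successors, so ◇¬(¬q → ¬p ∧ q) fails. ✗
h: successors {b}; ¬(¬q → ¬p ∧ q) there: b:F. ✗

{a, c}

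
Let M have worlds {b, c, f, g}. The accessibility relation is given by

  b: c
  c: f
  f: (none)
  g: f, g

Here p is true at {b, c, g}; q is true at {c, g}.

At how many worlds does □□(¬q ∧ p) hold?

2

b: successors {c}; □(¬q ∧ p) there: c:F. ✗
c: successors {f}; □(¬q ∧ p) there: f:T. ✓
f: no successors, so □□(¬q ∧ p) holds vacuously. ✓
g: successors {f, g}; □(¬q ∧ p) there: f:T, g:F. ✗
Satisfying worlds: {c, f}.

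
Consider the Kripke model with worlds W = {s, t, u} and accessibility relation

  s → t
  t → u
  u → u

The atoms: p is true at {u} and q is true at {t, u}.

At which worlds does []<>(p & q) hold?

s: successors {t}; <>(p & q) there: t:T. ✓
t: successors {u}; <>(p & q) there: u:T. ✓
u: successors {u}; <>(p & q) there: u:T. ✓

{s, t, u}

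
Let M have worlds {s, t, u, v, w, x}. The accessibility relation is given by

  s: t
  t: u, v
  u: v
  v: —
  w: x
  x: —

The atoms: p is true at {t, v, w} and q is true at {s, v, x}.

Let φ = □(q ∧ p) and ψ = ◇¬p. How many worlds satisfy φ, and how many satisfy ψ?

3 and 2

For □(q ∧ p):
s: successors {t}; q ∧ p there: t:F. ✗
t: successors {u, v}; q ∧ p there: u:F, v:T. ✗
u: successors {v}; q ∧ p there: v:T. ✓
v: no successors, so □(q ∧ p) holds vacuously. ✓
w: successors {x}; q ∧ p there: x:F. ✗
x: no successors, so □(q ∧ p) holds vacuously. ✓
— 3 worlds.
For ◇¬p:
s: successors {t}; ¬p there: t:F. ✗
t: successors {u, v}; ¬p there: u:T, v:F. ✓
u: successors {v}; ¬p there: v:F. ✗
v: no successors, so ◇¬p fails. ✗
w: successors {x}; ¬p there: x:T. ✓
x: no successors, so ◇¬p fails. ✗
— 2 worlds.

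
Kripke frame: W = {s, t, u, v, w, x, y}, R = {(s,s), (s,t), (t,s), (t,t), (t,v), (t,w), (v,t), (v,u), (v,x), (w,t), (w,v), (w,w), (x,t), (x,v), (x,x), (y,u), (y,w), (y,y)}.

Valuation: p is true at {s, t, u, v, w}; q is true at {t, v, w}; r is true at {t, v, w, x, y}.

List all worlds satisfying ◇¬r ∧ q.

s: ◇¬r is T, q is F. ✗
t: ◇¬r is T, q is T. ✓
u: ◇¬r is F, q is F. ✗
v: ◇¬r is T, q is T. ✓
w: ◇¬r is F, q is T. ✗
x: ◇¬r is F, q is F. ✗
y: ◇¬r is T, q is F. ✗

{t, v}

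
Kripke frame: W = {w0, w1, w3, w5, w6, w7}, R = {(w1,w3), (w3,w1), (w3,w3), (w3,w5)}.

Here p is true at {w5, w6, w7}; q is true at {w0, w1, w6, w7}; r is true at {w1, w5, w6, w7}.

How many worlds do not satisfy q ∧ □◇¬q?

w0: q is T, □◇¬q is T. ✓
w1: q is T, □◇¬q is T. ✓
w3: q is F, □◇¬q is F. ✗
w5: q is F, □◇¬q is T. ✗
w6: q is T, □◇¬q is T. ✓
w7: q is T, □◇¬q is T. ✓
Satisfying worlds: {w0, w1, w6, w7}.
So q ∧ □◇¬q fails at the other 2 worlds.

2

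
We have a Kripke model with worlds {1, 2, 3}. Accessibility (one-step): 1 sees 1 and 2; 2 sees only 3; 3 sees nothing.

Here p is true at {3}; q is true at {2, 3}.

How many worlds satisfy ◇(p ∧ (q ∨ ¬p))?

1

1: successors {1, 2}; p ∧ (q ∨ ¬p) there: 1:F, 2:F. ✗
2: successors {3}; p ∧ (q ∨ ¬p) there: 3:T. ✓
3: no successors, so ◇(p ∧ (q ∨ ¬p)) fails. ✗
Satisfying worlds: {2}.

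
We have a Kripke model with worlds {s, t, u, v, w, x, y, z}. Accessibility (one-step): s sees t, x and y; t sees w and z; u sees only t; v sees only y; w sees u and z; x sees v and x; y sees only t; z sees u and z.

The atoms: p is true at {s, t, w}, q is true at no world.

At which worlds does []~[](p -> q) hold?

{u, v, y}

s: successors {t, x, y}; ~[](p -> q) there: t:T, x:F, y:T. ✗
t: successors {w, z}; ~[](p -> q) there: w:F, z:F. ✗
u: successors {t}; ~[](p -> q) there: t:T. ✓
v: successors {y}; ~[](p -> q) there: y:T. ✓
w: successors {u, z}; ~[](p -> q) there: u:T, z:F. ✗
x: successors {v, x}; ~[](p -> q) there: v:F, x:F. ✗
y: successors {t}; ~[](p -> q) there: t:T. ✓
z: successors {u, z}; ~[](p -> q) there: u:T, z:F. ✗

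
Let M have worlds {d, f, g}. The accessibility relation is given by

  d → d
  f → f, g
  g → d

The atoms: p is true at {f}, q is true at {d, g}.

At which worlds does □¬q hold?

∅

d: successors {d}; ¬q there: d:F. ✗
f: successors {f, g}; ¬q there: f:T, g:F. ✗
g: successors {d}; ¬q there: d:F. ✗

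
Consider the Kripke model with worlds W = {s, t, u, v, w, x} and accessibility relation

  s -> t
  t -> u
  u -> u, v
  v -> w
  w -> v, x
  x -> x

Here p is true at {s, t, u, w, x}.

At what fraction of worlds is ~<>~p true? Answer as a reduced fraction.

s: <>~p is F. ✓
t: <>~p is F. ✓
u: <>~p is T. ✗
v: <>~p is F. ✓
w: <>~p is T. ✗
x: <>~p is F. ✓
That's 4 of 6 worlds, so 4/6 = 2/3.

2/3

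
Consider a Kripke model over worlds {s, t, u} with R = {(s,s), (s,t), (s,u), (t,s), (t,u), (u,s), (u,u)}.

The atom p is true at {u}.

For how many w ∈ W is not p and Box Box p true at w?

s: not p is T, Box Box p is F. ✗
t: not p is T, Box Box p is F. ✗
u: not p is F, Box Box p is F. ✗
Satisfying worlds: ∅.

0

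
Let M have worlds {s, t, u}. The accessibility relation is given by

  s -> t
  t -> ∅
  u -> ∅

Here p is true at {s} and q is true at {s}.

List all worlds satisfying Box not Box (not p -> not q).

{t, u}

s: successors {t}; not Box (not p -> not q) there: t:F. ✗
t: no successors, so Box not Box (not p -> not q) holds vacuously. ✓
u: no successors, so Box not Box (not p -> not q) holds vacuously. ✓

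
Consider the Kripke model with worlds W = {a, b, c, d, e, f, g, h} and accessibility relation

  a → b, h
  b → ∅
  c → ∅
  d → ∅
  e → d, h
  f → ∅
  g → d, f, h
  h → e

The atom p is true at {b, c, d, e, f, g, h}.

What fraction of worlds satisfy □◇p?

5/8

a: successors {b, h}; ◇p there: b:F, h:T. ✗
b: no successors, so □◇p holds vacuously. ✓
c: no successors, so □◇p holds vacuously. ✓
d: no successors, so □◇p holds vacuously. ✓
e: successors {d, h}; ◇p there: d:F, h:T. ✗
f: no successors, so □◇p holds vacuously. ✓
g: successors {d, f, h}; ◇p there: d:F, f:F, h:T. ✗
h: successors {e}; ◇p there: e:T. ✓
That's 5 of 8 worlds, so 5/8.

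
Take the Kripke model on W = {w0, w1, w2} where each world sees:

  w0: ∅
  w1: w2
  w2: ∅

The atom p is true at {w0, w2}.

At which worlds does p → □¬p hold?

{w0, w1, w2}

w0: p is T, □¬p is T. ✓
w1: p is F, □¬p is F. ✓
w2: p is T, □¬p is T. ✓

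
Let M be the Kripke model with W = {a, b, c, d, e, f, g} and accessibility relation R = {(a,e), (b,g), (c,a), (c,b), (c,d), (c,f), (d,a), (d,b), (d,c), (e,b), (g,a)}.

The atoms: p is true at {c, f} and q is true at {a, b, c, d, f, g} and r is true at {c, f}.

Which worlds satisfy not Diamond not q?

{b, c, d, e, f, g}

a: Diamond not q is T. ✗
b: Diamond not q is F. ✓
c: Diamond not q is F. ✓
d: Diamond not q is F. ✓
e: Diamond not q is F. ✓
f: Diamond not q is F. ✓
g: Diamond not q is F. ✓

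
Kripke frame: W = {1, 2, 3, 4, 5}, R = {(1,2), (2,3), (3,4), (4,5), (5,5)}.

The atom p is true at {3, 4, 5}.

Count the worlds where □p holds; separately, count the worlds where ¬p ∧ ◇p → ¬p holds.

4 and 5

For □p:
1: successors {2}; p there: 2:F. ✗
2: successors {3}; p there: 3:T. ✓
3: successors {4}; p there: 4:T. ✓
4: successors {5}; p there: 5:T. ✓
5: successors {5}; p there: 5:T. ✓
— 4 worlds.
For ¬p ∧ ◇p → ¬p:
1: ¬p ∧ ◇p is F, ¬p is T. ✓
2: ¬p ∧ ◇p is T, ¬p is T. ✓
3: ¬p ∧ ◇p is F, ¬p is F. ✓
4: ¬p ∧ ◇p is F, ¬p is F. ✓
5: ¬p ∧ ◇p is F, ¬p is F. ✓
— 5 worlds.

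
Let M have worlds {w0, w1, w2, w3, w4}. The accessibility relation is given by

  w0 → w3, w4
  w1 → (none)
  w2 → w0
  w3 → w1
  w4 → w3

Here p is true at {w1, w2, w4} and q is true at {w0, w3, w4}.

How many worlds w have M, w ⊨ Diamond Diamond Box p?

w0: successors {w3, w4}; Diamond Box p there: w3:T, w4:T. ✓
w1: no successors, so Diamond Diamond Box p fails. ✗
w2: successors {w0}; Diamond Box p there: w0:T. ✓
w3: successors {w1}; Diamond Box p there: w1:F. ✗
w4: successors {w3}; Diamond Box p there: w3:T. ✓
Satisfying worlds: {w0, w2, w4}.

3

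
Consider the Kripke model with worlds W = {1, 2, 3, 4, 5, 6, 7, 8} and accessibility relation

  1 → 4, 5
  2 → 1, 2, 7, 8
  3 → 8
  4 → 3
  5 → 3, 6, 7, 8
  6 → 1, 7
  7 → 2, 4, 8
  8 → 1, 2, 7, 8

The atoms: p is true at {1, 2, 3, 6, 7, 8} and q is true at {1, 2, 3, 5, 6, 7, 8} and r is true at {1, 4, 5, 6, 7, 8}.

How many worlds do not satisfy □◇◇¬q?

1: successors {4, 5}; ◇◇¬q there: 4:F, 5:T. ✗
2: successors {1, 2, 7, 8}; ◇◇¬q there: 1:F, 2:T, 7:F, 8:T. ✗
3: successors {8}; ◇◇¬q there: 8:T. ✓
4: successors {3}; ◇◇¬q there: 3:F. ✗
5: successors {3, 6, 7, 8}; ◇◇¬q there: 3:F, 6:T, 7:F, 8:T. ✗
6: successors {1, 7}; ◇◇¬q there: 1:F, 7:F. ✗
7: successors {2, 4, 8}; ◇◇¬q there: 2:T, 4:F, 8:T. ✗
8: successors {1, 2, 7, 8}; ◇◇¬q there: 1:F, 2:T, 7:F, 8:T. ✗
Satisfying worlds: {3}.
So □◇◇¬q fails at the other 7 worlds.

7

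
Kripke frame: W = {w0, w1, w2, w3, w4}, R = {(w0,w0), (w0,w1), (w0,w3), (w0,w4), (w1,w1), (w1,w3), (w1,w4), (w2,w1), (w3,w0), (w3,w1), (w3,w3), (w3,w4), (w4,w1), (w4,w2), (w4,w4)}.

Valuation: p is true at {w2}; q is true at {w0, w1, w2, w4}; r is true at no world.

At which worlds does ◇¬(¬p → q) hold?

w0: successors {w0, w1, w3, w4}; ¬(¬p → q) there: w0:F, w1:F, w3:T, w4:F. ✓
w1: successors {w1, w3, w4}; ¬(¬p → q) there: w1:F, w3:T, w4:F. ✓
w2: successors {w1}; ¬(¬p → q) there: w1:F. ✗
w3: successors {w0, w1, w3, w4}; ¬(¬p → q) there: w0:F, w1:F, w3:T, w4:F. ✓
w4: successors {w1, w2, w4}; ¬(¬p → q) there: w1:F, w2:F, w4:F. ✗

{w0, w1, w3}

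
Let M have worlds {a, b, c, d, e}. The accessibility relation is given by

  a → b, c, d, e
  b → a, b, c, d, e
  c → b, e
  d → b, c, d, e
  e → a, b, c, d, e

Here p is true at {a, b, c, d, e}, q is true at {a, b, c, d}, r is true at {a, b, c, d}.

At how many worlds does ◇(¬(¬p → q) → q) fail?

a: successors {b, c, d, e}; ¬(¬p → q) → q there: b:T, c:T, d:T, e:T. ✓
b: successors {a, b, c, d, e}; ¬(¬p → q) → q there: a:T, b:T, c:T, d:T, e:T. ✓
c: successors {b, e}; ¬(¬p → q) → q there: b:T, e:T. ✓
d: successors {b, c, d, e}; ¬(¬p → q) → q there: b:T, c:T, d:T, e:T. ✓
e: successors {a, b, c, d, e}; ¬(¬p → q) → q there: a:T, b:T, c:T, d:T, e:T. ✓
Satisfying worlds: {a, b, c, d, e}.
So ◇(¬(¬p → q) → q) fails at the other 0 worlds.

0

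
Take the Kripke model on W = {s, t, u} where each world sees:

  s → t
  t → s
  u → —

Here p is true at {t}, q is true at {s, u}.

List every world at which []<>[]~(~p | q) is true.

s: successors {t}; <>[]~(~p | q) there: t:T. ✓
t: successors {s}; <>[]~(~p | q) there: s:F. ✗
u: no successors, so []<>[]~(~p | q) holds vacuously. ✓

{s, u}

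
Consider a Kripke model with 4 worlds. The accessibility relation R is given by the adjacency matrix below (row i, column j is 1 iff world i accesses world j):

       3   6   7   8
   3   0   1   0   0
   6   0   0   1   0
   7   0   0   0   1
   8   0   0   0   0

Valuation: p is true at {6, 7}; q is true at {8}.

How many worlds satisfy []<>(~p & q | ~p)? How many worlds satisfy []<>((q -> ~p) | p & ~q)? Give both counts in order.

For []<>(~p & q | ~p):
3: successors {6}; <>(~p & q | ~p) there: 6:F. ✗
6: successors {7}; <>(~p & q | ~p) there: 7:T. ✓
7: successors {8}; <>(~p & q | ~p) there: 8:F. ✗
8: no successors, so []<>(~p & q | ~p) holds vacuously. ✓
— 2 worlds.
For []<>((q -> ~p) | p & ~q):
3: successors {6}; <>((q -> ~p) | p & ~q) there: 6:T. ✓
6: successors {7}; <>((q -> ~p) | p & ~q) there: 7:T. ✓
7: successors {8}; <>((q -> ~p) | p & ~q) there: 8:F. ✗
8: no successors, so []<>((q -> ~p) | p & ~q) holds vacuously. ✓
— 3 worlds.

2 and 3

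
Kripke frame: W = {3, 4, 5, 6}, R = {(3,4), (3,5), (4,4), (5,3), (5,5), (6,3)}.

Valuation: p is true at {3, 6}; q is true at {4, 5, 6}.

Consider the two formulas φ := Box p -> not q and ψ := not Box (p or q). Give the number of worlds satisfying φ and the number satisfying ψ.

3 and 0

For Box p -> not q:
3: Box p is F, not q is T. ✓
4: Box p is F, not q is F. ✓
5: Box p is F, not q is F. ✓
6: Box p is T, not q is F. ✗
— 3 worlds.
For not Box (p or q):
3: Box (p or q) is T. ✗
4: Box (p or q) is T. ✗
5: Box (p or q) is T. ✗
6: Box (p or q) is T. ✗
— 0 worlds.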